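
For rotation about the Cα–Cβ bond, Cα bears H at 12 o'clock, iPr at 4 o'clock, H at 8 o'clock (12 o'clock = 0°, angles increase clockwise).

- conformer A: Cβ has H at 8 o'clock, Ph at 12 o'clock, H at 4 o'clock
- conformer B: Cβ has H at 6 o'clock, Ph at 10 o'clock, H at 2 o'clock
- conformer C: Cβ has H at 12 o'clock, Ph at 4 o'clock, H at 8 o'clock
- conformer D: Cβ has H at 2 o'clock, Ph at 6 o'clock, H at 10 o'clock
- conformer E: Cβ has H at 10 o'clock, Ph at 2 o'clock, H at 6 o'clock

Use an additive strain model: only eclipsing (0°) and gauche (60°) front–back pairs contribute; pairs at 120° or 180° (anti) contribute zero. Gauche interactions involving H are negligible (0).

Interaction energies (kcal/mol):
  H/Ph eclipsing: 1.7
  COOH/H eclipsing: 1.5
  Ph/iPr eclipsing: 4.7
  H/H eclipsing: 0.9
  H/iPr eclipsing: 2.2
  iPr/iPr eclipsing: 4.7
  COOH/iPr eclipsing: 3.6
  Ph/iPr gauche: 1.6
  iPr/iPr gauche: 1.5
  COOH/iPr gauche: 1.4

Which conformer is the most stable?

A is eclipsed. H at 0° is eclipsed with Ph at 0° (1.7); iPr at 120° is eclipsed with H at 120° (2.2); H at 240° is eclipsed with H at 240° (0.9). Total 4.8 kcal/mol.
B (staggered): no non-H gauche contacts → 0.0 kcal/mol.
C is eclipsed. H at 0° is eclipsed with H at 0° (0.9); iPr at 120° is eclipsed with Ph at 120° (4.7); H at 240° is eclipsed with H at 240° (0.9). Total 6.5 kcal/mol.
D is staggered. iPr at 120° is gauche with Ph at 180° (1.6). Total 1.6 kcal/mol.
E is staggered. iPr at 120° is gauche with Ph at 60° (1.6). Total 1.6 kcal/mol.
B has the lowest total (0.0 kcal/mol).

B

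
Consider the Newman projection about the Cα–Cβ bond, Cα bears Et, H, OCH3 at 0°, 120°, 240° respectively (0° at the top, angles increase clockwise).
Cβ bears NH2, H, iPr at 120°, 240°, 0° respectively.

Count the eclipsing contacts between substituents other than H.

1

Non-H eclipsing pairs: Et(0°)/iPr(0°) — 1 interaction.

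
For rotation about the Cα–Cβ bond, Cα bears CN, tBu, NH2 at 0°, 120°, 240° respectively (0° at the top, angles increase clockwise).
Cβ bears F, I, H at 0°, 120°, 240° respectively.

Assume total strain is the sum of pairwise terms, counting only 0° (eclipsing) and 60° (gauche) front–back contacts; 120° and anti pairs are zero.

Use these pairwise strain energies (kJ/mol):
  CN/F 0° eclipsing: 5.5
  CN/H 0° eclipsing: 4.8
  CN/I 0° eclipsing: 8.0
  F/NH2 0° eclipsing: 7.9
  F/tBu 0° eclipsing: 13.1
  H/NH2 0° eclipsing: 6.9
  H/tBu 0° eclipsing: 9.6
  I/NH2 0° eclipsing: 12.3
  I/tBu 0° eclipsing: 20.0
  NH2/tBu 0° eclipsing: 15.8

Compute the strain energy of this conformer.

32.4 kJ/mol

This conformer is eclipsed. CN at 0° is eclipsed with F at 0° (5.5); tBu at 120° is eclipsed with I at 120° (20.0); NH2 at 240° is eclipsed with H at 240° (6.9). Total 32.4 kJ/mol.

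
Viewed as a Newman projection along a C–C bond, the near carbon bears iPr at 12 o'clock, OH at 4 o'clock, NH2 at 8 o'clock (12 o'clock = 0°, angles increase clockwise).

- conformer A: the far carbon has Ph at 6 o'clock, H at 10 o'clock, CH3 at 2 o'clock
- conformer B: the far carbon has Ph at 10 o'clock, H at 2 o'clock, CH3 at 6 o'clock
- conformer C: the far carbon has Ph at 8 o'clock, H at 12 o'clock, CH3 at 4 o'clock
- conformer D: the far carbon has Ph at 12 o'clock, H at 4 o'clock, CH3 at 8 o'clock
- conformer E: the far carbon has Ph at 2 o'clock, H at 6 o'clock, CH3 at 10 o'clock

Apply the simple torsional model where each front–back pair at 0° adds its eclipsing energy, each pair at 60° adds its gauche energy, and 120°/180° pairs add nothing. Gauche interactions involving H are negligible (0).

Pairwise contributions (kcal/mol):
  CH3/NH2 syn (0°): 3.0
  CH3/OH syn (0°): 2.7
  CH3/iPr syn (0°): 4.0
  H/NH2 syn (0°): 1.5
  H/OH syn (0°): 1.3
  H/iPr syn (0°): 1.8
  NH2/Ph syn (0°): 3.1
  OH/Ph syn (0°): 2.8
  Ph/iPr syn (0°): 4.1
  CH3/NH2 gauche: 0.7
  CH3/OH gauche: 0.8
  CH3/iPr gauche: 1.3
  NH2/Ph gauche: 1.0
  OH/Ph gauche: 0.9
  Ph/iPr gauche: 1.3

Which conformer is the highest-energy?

D

A (staggered): iPr–CH3 gauche, OH–Ph gauche, OH–CH3 gauche, NH2–Ph gauche; 1.3 + 0.9 + 0.8 + 1.0 = 4.0 kcal/mol.
B (staggered): iPr–Ph gauche, OH–CH3 gauche, NH2–Ph gauche, NH2–CH3 gauche; 1.3 + 0.8 + 1.0 + 0.7 = 3.8 kcal/mol.
C (eclipsed): iPr–H eclipsed, OH–CH3 eclipsed, NH2–Ph eclipsed; 1.8 + 2.7 + 3.1 = 7.6 kcal/mol.
D (eclipsed): iPr–Ph eclipsed, OH–H eclipsed, NH2–CH3 eclipsed; 4.1 + 1.3 + 3.0 = 8.4 kcal/mol.
E (staggered): iPr–Ph gauche, iPr–CH3 gauche, OH–Ph gauche, NH2–CH3 gauche; 1.3 + 1.3 + 0.9 + 0.7 = 4.2 kcal/mol.
D has the highest total (8.4 kcal/mol).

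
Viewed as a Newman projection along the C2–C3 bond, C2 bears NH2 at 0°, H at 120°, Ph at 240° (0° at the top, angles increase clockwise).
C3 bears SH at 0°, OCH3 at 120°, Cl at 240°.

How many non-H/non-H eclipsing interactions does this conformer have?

Non-H eclipsing pairs: NH2(0°)/SH(0°); Ph(240°)/Cl(240°) — 2 interactions.

2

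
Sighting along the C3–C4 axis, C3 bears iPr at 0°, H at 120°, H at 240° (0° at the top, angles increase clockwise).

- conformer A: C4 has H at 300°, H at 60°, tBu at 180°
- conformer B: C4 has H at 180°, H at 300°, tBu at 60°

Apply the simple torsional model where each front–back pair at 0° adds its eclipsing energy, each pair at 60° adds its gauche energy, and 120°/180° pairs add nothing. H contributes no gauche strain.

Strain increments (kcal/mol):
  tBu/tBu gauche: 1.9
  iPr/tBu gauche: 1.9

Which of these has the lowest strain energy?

A

A (staggered): no non-H gauche contacts → 0.0 kcal/mol.
B is staggered. iPr at 0° is gauche with tBu at 60° (1.9). Total 1.9 kcal/mol.
A has the lowest total (0.0 kcal/mol).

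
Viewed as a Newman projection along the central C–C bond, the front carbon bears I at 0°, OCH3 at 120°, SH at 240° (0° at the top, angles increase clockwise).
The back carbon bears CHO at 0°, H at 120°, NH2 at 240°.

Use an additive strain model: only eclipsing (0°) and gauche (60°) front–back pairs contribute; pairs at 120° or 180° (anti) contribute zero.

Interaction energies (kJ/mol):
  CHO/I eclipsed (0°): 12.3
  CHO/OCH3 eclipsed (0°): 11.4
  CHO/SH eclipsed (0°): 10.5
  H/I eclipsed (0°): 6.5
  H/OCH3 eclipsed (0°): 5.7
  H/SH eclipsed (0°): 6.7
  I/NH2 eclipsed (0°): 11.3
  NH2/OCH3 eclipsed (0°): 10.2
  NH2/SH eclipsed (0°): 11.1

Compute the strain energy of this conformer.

29.1 kJ/mol

This conformer (eclipsed): I(0°)/CHO(0°) eclipsed 12.3; OCH3(120°)/H(120°) eclipsed 5.7; SH(240°)/NH2(240°) eclipsed 11.1 → 29.1 kJ/mol.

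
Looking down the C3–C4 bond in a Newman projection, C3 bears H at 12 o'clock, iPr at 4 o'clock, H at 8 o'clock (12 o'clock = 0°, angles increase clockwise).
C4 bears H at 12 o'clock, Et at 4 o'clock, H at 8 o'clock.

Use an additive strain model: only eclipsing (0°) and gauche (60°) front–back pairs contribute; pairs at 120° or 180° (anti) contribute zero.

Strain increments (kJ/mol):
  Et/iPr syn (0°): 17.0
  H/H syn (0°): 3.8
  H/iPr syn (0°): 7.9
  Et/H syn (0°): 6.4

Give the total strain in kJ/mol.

This conformer (eclipsed): H(0°)/H(0°) eclipsed 3.8; iPr(120°)/Et(120°) eclipsed 17.0; H(240°)/H(240°) eclipsed 3.8 → 24.6 kJ/mol.

24.6 kJ/mol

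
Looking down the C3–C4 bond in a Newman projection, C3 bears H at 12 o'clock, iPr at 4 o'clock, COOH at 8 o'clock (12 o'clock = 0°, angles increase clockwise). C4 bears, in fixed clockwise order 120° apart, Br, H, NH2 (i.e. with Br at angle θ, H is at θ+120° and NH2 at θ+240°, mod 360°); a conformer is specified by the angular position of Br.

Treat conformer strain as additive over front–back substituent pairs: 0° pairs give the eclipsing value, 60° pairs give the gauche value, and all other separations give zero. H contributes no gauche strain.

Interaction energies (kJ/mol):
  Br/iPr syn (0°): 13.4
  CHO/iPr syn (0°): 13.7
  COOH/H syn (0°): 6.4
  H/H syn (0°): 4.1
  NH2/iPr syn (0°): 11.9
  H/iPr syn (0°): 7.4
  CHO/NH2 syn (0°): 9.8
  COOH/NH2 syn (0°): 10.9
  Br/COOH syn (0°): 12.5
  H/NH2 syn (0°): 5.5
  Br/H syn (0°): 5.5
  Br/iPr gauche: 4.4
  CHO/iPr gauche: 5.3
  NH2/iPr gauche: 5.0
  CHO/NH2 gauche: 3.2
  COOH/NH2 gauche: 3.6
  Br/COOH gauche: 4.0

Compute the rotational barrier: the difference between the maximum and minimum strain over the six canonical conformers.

20.5 kJ/mol

Br at 0° is eclipsed. H at 0° is eclipsed with Br at 0° (5.5); iPr at 120° is eclipsed with H at 120° (7.4); COOH at 240° is eclipsed with NH2 at 240° (10.9). Total 23.8 kJ/mol.
Br at 60° is staggered. iPr at 120° is gauche with Br at 60° (4.4); COOH at 240° is gauche with NH2 at 300° (3.6). Total 8.0 kJ/mol.
Br at 120° is eclipsed. H at 0° is eclipsed with NH2 at 0° (5.5); iPr at 120° is eclipsed with Br at 120° (13.4); COOH at 240° is eclipsed with H at 240° (6.4). Total 25.3 kJ/mol.
Br at 180° is staggered. iPr at 120° is gauche with Br at 180° (4.4); iPr at 120° is gauche with NH2 at 60° (5.0); COOH at 240° is gauche with Br at 180° (4.0). Total 13.4 kJ/mol.
Br at 240° is eclipsed. H at 0° is eclipsed with H at 0° (4.1); iPr at 120° is eclipsed with NH2 at 120° (11.9); COOH at 240° is eclipsed with Br at 240° (12.5). Total 28.5 kJ/mol.
Br at 300° is staggered. iPr at 120° is gauche with NH2 at 180° (5.0); COOH at 240° is gauche with Br at 300° (4.0); COOH at 240° is gauche with NH2 at 180° (3.6). Total 12.6 kJ/mol.
Max at 240° (28.5 kJ/mol), min at 60° (8.0 kJ/mol); barrier = 20.5 kJ/mol.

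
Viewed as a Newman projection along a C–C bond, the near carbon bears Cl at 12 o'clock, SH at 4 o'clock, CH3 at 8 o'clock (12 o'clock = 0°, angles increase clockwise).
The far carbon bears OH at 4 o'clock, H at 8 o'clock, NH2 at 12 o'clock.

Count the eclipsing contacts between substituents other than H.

2

Non-H eclipsing pairs: Cl(0°)/NH2(0°); SH(120°)/OH(120°) — 2 interactions.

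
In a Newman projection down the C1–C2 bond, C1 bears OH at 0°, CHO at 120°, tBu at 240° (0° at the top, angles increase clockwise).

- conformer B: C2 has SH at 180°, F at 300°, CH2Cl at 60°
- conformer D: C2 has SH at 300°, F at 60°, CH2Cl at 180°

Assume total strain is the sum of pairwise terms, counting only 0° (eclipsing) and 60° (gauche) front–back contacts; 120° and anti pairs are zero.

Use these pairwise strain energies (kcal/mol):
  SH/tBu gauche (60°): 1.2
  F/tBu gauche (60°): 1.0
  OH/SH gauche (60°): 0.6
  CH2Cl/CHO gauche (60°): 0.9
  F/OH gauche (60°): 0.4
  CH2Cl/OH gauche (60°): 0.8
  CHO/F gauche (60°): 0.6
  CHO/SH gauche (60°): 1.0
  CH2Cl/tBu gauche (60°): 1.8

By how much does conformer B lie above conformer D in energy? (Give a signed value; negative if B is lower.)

B (staggered): OH–F gauche, OH–CH2Cl gauche, CHO–SH gauche, CHO–CH2Cl gauche, tBu–SH gauche, tBu–F gauche; 0.4 + 0.8 + 1.0 + 0.9 + 1.2 + 1.0 = 5.3 kcal/mol.
D (staggered): OH–SH gauche, OH–F gauche, CHO–F gauche, CHO–CH2Cl gauche, tBu–SH gauche, tBu–CH2Cl gauche; 0.6 + 0.4 + 0.6 + 0.9 + 1.2 + 1.8 = 5.5 kcal/mol.
E(B) − E(D) = 5.3 − 5.5 = -0.2 kcal/mol.

-0.2 kcal/mol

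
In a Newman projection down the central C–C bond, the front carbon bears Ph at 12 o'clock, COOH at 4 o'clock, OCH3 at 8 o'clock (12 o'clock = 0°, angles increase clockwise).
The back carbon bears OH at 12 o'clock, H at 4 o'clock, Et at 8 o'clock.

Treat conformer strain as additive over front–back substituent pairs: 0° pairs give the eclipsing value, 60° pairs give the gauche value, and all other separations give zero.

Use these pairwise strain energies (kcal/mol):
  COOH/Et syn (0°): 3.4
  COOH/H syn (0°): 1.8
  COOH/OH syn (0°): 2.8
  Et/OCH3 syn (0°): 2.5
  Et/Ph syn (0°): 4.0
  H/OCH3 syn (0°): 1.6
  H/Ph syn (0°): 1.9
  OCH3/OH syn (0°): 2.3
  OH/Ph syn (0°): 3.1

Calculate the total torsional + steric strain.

7.4 kcal/mol

This conformer is eclipsed. Ph at 0° is eclipsed with OH at 0° (3.1); COOH at 120° is eclipsed with H at 120° (1.8); OCH3 at 240° is eclipsed with Et at 240° (2.5). Total 7.4 kcal/mol.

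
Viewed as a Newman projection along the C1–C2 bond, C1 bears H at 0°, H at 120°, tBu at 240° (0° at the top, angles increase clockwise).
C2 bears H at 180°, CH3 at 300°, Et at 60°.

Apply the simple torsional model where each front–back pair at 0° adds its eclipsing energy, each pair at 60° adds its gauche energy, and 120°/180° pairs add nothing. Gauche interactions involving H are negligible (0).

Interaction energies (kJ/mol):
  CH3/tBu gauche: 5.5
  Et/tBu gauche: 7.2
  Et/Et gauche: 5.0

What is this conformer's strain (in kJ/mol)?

5.5 kJ/mol

This conformer (staggered): tBu–CH3 gauche; 5.5 = 5.5 kJ/mol.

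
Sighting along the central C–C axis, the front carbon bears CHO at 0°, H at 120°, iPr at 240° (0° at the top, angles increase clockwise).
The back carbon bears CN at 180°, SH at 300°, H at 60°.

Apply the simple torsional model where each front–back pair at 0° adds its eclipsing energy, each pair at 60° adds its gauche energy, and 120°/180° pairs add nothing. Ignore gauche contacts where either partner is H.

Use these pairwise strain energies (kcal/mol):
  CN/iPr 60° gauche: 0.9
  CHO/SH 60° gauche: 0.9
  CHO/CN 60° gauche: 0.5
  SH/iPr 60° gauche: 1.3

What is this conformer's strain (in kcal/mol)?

3.1 kcal/mol

This conformer (staggered): CHO(0°)/SH(300°) gauche 0.9; iPr(240°)/CN(180°) gauche 0.9; iPr(240°)/SH(300°) gauche 1.3 → 3.1 kcal/mol.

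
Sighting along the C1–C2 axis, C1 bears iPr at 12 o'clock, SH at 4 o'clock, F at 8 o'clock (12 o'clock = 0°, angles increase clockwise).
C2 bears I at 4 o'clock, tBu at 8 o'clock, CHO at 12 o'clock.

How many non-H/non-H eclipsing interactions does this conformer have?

3

Non-H eclipsing pairs: iPr(0°)/CHO(0°); SH(120°)/I(120°); F(240°)/tBu(240°) — 3 interactions.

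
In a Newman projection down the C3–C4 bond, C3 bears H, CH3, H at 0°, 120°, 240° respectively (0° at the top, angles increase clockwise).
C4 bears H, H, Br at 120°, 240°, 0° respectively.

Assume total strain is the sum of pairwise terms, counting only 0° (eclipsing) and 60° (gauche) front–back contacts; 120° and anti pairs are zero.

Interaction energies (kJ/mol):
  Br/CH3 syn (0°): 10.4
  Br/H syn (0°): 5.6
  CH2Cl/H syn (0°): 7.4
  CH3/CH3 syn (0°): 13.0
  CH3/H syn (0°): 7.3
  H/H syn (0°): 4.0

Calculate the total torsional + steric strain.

16.9 kJ/mol

This conformer (eclipsed): H(0°)/Br(0°) eclipsed 5.6; CH3(120°)/H(120°) eclipsed 7.3; H(240°)/H(240°) eclipsed 4.0 → 16.9 kJ/mol.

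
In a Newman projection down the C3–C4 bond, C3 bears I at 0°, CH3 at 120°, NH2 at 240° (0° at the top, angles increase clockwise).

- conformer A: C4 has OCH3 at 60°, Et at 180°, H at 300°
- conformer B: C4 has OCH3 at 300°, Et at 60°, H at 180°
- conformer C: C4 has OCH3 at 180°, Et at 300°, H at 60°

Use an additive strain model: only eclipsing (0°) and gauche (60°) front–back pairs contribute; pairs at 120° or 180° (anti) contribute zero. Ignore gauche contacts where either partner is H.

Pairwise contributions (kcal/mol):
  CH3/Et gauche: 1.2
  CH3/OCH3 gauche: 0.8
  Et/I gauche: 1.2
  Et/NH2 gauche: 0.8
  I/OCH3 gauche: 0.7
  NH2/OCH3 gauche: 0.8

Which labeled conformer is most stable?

A (staggered): I(0°)/OCH3(60°) gauche 0.7; CH3(120°)/OCH3(60°) gauche 0.8; CH3(120°)/Et(180°) gauche 1.2; NH2(240°)/Et(180°) gauche 0.8 → 3.5 kcal/mol.
B (staggered): I(0°)/OCH3(300°) gauche 0.7; I(0°)/Et(60°) gauche 1.2; CH3(120°)/Et(60°) gauche 1.2; NH2(240°)/OCH3(300°) gauche 0.8 → 3.9 kcal/mol.
C (staggered): I(0°)/Et(300°) gauche 1.2; CH3(120°)/OCH3(180°) gauche 0.8; NH2(240°)/OCH3(180°) gauche 0.8; NH2(240°)/Et(300°) gauche 0.8 → 3.6 kcal/mol.
A has the lowest total (3.5 kcal/mol).

A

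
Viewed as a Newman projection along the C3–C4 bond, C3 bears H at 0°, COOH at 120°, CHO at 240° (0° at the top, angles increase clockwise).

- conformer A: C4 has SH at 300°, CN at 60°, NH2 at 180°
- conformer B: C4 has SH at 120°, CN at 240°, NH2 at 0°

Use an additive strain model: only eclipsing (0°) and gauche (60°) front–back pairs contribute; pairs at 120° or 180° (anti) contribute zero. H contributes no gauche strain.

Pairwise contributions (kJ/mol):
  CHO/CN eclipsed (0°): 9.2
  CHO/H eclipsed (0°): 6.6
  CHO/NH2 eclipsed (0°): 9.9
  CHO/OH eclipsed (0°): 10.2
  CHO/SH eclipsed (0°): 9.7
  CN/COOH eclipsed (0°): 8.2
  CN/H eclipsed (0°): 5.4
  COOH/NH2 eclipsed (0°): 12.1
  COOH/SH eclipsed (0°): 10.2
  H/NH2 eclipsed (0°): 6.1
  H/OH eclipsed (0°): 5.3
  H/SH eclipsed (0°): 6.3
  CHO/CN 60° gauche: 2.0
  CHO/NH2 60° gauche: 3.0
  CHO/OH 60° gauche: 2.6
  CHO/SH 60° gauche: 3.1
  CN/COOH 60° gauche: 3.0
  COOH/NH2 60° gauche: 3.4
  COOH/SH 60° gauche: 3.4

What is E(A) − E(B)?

A (staggered): COOH–CN gauche, COOH–NH2 gauche, CHO–SH gauche, CHO–NH2 gauche; 3.0 + 3.4 + 3.1 + 3.0 = 12.5 kJ/mol.
B (eclipsed): H–NH2 eclipsed, COOH–SH eclipsed, CHO–CN eclipsed; 6.1 + 10.2 + 9.2 = 25.5 kJ/mol.
E(A) − E(B) = 12.5 − 25.5 = -13.0 kJ/mol.

-13.0 kJ/mol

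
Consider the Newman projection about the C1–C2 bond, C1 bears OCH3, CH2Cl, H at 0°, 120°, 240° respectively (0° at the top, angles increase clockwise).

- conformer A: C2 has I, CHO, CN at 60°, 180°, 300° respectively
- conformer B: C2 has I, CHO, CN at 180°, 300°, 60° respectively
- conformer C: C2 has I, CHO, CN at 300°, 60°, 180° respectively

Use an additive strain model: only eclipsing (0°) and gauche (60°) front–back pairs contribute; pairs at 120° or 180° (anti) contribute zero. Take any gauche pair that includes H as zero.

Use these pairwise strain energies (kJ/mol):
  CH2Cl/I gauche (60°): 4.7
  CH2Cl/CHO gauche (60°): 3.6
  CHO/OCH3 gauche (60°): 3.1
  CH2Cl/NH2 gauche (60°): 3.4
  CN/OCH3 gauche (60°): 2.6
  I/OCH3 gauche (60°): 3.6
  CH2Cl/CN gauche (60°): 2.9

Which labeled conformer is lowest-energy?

C

A (staggered): OCH3–I gauche, OCH3–CN gauche, CH2Cl–I gauche, CH2Cl–CHO gauche; 3.6 + 2.6 + 4.7 + 3.6 = 14.5 kJ/mol.
B (staggered): OCH3–CHO gauche, OCH3–CN gauche, CH2Cl–I gauche, CH2Cl–CN gauche; 3.1 + 2.6 + 4.7 + 2.9 = 13.3 kJ/mol.
C (staggered): OCH3–I gauche, OCH3–CHO gauche, CH2Cl–CHO gauche, CH2Cl–CN gauche; 3.6 + 3.1 + 3.6 + 2.9 = 13.2 kJ/mol.
C has the lowest total (13.2 kJ/mol).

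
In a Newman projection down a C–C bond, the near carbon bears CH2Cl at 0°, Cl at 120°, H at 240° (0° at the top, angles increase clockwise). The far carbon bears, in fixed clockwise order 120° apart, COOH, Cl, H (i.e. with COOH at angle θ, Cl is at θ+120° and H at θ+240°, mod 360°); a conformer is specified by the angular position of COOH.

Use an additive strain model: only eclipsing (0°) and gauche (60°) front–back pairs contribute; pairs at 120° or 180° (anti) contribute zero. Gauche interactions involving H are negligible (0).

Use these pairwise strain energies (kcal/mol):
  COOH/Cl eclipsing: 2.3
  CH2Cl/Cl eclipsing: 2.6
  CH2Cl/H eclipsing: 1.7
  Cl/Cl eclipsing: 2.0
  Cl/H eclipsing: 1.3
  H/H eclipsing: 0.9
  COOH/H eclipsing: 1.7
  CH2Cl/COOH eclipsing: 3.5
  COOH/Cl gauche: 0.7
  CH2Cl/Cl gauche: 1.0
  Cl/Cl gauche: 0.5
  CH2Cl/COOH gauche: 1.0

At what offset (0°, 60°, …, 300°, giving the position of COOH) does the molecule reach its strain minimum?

180°

COOH at 0° (eclipsed): CH2Cl(0°)/COOH(0°) eclipsed 3.5; Cl(120°)/Cl(120°) eclipsed 2.0; H(240°)/H(240°) eclipsed 0.9 → 6.4 kcal/mol.
COOH at 60° (staggered): CH2Cl(0°)/COOH(60°) gauche 1.0; Cl(120°)/COOH(60°) gauche 0.7; Cl(120°)/Cl(180°) gauche 0.5 → 2.2 kcal/mol.
COOH at 120° (eclipsed): CH2Cl(0°)/H(0°) eclipsed 1.7; Cl(120°)/COOH(120°) eclipsed 2.3; H(240°)/Cl(240°) eclipsed 1.3 → 5.3 kcal/mol.
COOH at 180° (staggered): CH2Cl(0°)/Cl(300°) gauche 1.0; Cl(120°)/COOH(180°) gauche 0.7 → 1.7 kcal/mol.
COOH at 240° (eclipsed): CH2Cl(0°)/Cl(0°) eclipsed 2.6; Cl(120°)/H(120°) eclipsed 1.3; H(240°)/COOH(240°) eclipsed 1.7 → 5.6 kcal/mol.
COOH at 300° (staggered): CH2Cl(0°)/COOH(300°) gauche 1.0; CH2Cl(0°)/Cl(60°) gauche 1.0; Cl(120°)/Cl(60°) gauche 0.5 → 2.5 kcal/mol.
The minimum (1.7 kcal/mol) occurs with COOH at 180°.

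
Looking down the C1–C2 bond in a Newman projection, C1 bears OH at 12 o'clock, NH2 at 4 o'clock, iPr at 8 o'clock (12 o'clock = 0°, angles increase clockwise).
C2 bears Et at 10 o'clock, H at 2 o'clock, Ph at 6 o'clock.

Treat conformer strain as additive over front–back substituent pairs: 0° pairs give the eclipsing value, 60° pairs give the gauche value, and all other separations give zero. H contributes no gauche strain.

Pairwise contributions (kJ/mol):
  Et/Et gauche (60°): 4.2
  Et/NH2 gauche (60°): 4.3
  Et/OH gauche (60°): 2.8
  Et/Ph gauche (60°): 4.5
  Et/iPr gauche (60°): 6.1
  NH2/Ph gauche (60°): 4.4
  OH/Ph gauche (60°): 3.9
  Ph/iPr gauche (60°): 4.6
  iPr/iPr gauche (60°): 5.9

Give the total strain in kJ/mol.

17.9 kJ/mol

This conformer (staggered): OH(0°)/Et(300°) gauche 2.8; NH2(120°)/Ph(180°) gauche 4.4; iPr(240°)/Et(300°) gauche 6.1; iPr(240°)/Ph(180°) gauche 4.6 → 17.9 kJ/mol.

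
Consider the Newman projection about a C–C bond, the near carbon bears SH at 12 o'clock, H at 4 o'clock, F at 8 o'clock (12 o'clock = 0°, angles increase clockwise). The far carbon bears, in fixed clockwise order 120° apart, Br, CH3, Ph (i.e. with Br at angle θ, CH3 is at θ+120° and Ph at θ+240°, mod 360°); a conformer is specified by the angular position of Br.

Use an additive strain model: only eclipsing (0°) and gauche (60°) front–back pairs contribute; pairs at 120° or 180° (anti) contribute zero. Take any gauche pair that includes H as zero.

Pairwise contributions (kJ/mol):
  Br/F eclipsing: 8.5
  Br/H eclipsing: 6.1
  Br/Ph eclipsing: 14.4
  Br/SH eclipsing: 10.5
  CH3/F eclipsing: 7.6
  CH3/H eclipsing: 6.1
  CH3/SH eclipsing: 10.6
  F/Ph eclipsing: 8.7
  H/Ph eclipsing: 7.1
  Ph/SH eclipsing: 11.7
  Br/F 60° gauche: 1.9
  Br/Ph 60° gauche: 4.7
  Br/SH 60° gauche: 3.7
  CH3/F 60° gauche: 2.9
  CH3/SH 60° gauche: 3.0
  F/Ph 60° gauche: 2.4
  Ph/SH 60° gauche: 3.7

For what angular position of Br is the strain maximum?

240°

Br at 0° (eclipsed): SH–Br eclipsed, H–CH3 eclipsed, F–Ph eclipsed; 10.5 + 6.1 + 8.7 = 25.3 kJ/mol.
Br at 60° (staggered): SH–Br gauche, SH–Ph gauche, F–CH3 gauche, F–Ph gauche; 3.7 + 3.7 + 2.9 + 2.4 = 12.7 kJ/mol.
Br at 120° (eclipsed): SH–Ph eclipsed, H–Br eclipsed, F–CH3 eclipsed; 11.7 + 6.1 + 7.6 = 25.4 kJ/mol.
Br at 180° (staggered): SH–CH3 gauche, SH–Ph gauche, F–Br gauche, F–CH3 gauche; 3.0 + 3.7 + 1.9 + 2.9 = 11.5 kJ/mol.
Br at 240° (eclipsed): SH–CH3 eclipsed, H–Ph eclipsed, F–Br eclipsed; 10.6 + 7.1 + 8.5 = 26.2 kJ/mol.
Br at 300° (staggered): SH–Br gauche, SH–CH3 gauche, F–Br gauche, F–Ph gauche; 3.7 + 3.0 + 1.9 + 2.4 = 11.0 kJ/mol.
The maximum (26.2 kJ/mol) occurs with Br at 240°.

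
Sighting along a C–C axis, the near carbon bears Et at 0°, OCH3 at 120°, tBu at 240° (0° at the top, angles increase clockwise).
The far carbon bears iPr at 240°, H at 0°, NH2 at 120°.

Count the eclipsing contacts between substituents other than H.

2

Non-H eclipsing pairs: OCH3(120°)/NH2(120°); tBu(240°)/iPr(240°) — 2 interactions.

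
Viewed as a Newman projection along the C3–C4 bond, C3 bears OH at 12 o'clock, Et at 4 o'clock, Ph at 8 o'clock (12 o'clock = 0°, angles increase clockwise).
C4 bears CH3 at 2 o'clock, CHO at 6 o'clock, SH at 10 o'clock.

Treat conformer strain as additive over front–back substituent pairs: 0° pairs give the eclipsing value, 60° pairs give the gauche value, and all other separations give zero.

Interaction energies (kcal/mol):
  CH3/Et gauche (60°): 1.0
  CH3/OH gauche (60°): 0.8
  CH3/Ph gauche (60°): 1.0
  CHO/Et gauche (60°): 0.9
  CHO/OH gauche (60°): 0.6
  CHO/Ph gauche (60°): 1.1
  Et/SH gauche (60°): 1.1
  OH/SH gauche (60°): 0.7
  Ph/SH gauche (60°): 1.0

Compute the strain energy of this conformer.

5.5 kcal/mol

This conformer is staggered. OH at 0° is gauche with CH3 at 60° (0.8); OH at 0° is gauche with SH at 300° (0.7); Et at 120° is gauche with CH3 at 60° (1.0); Et at 120° is gauche with CHO at 180° (0.9); Ph at 240° is gauche with CHO at 180° (1.1); Ph at 240° is gauche with SH at 300° (1.0). Total 5.5 kcal/mol.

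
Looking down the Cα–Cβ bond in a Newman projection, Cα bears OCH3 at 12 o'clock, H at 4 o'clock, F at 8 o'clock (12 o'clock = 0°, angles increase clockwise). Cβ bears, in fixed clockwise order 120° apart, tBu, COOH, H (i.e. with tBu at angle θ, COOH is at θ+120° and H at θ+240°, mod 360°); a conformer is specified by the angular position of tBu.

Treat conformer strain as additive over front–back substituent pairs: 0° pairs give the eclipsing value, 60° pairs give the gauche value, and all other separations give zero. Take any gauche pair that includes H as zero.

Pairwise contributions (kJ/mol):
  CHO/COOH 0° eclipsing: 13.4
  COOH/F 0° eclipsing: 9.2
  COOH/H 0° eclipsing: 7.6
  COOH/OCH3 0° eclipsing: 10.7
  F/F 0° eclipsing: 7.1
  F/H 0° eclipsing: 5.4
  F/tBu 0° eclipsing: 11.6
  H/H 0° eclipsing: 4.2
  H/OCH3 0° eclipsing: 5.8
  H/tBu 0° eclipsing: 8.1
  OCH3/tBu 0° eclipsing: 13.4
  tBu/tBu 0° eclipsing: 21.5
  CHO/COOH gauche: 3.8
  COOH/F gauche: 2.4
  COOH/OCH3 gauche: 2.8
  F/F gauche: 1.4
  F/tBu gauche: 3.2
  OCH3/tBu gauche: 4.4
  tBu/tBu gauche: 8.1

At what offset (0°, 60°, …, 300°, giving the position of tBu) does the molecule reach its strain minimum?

60°

tBu at 0° is eclipsed. OCH3 at 0° is eclipsed with tBu at 0° (13.4); H at 120° is eclipsed with COOH at 120° (7.6); F at 240° is eclipsed with H at 240° (5.4). Total 26.4 kJ/mol.
tBu at 60° is staggered. OCH3 at 0° is gauche with tBu at 60° (4.4); F at 240° is gauche with COOH at 180° (2.4). Total 6.8 kJ/mol.
tBu at 120° is eclipsed. OCH3 at 0° is eclipsed with H at 0° (5.8); H at 120° is eclipsed with tBu at 120° (8.1); F at 240° is eclipsed with COOH at 240° (9.2). Total 23.1 kJ/mol.
tBu at 180° is staggered. OCH3 at 0° is gauche with COOH at 300° (2.8); F at 240° is gauche with tBu at 180° (3.2); F at 240° is gauche with COOH at 300° (2.4). Total 8.4 kJ/mol.
tBu at 240° is eclipsed. OCH3 at 0° is eclipsed with COOH at 0° (10.7); H at 120° is eclipsed with H at 120° (4.2); F at 240° is eclipsed with tBu at 240° (11.6). Total 26.5 kJ/mol.
tBu at 300° is staggered. OCH3 at 0° is gauche with tBu at 300° (4.4); OCH3 at 0° is gauche with COOH at 60° (2.8); F at 240° is gauche with tBu at 300° (3.2). Total 10.4 kJ/mol.
The minimum (6.8 kJ/mol) occurs with tBu at 60°.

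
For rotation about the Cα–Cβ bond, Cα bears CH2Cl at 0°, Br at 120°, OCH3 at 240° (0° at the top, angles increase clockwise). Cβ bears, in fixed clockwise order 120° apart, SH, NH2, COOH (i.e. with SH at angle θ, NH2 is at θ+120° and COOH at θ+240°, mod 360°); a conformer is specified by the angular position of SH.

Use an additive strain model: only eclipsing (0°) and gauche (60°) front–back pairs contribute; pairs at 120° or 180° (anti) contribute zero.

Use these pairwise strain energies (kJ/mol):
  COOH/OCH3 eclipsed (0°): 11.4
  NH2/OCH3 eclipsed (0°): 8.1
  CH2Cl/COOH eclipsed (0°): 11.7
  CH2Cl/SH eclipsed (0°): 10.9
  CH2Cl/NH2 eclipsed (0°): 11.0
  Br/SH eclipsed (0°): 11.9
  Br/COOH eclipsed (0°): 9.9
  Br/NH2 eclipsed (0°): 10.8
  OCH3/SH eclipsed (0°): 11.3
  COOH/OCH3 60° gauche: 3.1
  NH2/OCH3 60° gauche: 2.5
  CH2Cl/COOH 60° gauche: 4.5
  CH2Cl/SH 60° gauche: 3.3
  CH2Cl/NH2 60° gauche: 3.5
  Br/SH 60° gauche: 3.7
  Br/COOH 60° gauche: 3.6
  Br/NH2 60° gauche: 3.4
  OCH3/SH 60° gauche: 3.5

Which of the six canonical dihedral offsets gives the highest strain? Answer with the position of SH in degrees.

0°

SH at 0° is eclipsed. CH2Cl at 0° is eclipsed with SH at 0° (10.9); Br at 120° is eclipsed with NH2 at 120° (10.8); OCH3 at 240° is eclipsed with COOH at 240° (11.4). Total 33.1 kJ/mol.
SH at 60° is staggered. CH2Cl at 0° is gauche with SH at 60° (3.3); CH2Cl at 0° is gauche with COOH at 300° (4.5); Br at 120° is gauche with SH at 60° (3.7); Br at 120° is gauche with NH2 at 180° (3.4); OCH3 at 240° is gauche with NH2 at 180° (2.5); OCH3 at 240° is gauche with COOH at 300° (3.1). Total 20.5 kJ/mol.
SH at 120° is eclipsed. CH2Cl at 0° is eclipsed with COOH at 0° (11.7); Br at 120° is eclipsed with SH at 120° (11.9); OCH3 at 240° is eclipsed with NH2 at 240° (8.1). Total 31.7 kJ/mol.
SH at 180° is staggered. CH2Cl at 0° is gauche with NH2 at 300° (3.5); CH2Cl at 0° is gauche with COOH at 60° (4.5); Br at 120° is gauche with SH at 180° (3.7); Br at 120° is gauche with COOH at 60° (3.6); OCH3 at 240° is gauche with SH at 180° (3.5); OCH3 at 240° is gauche with NH2 at 300° (2.5). Total 21.3 kJ/mol.
SH at 240° is eclipsed. CH2Cl at 0° is eclipsed with NH2 at 0° (11.0); Br at 120° is eclipsed with COOH at 120° (9.9); OCH3 at 240° is eclipsed with SH at 240° (11.3). Total 32.2 kJ/mol.
SH at 300° is staggered. CH2Cl at 0° is gauche with SH at 300° (3.3); CH2Cl at 0° is gauche with NH2 at 60° (3.5); Br at 120° is gauche with NH2 at 60° (3.4); Br at 120° is gauche with COOH at 180° (3.6); OCH3 at 240° is gauche with SH at 300° (3.5); OCH3 at 240° is gauche with COOH at 180° (3.1). Total 20.4 kJ/mol.
The maximum (33.1 kJ/mol) occurs with SH at 0°.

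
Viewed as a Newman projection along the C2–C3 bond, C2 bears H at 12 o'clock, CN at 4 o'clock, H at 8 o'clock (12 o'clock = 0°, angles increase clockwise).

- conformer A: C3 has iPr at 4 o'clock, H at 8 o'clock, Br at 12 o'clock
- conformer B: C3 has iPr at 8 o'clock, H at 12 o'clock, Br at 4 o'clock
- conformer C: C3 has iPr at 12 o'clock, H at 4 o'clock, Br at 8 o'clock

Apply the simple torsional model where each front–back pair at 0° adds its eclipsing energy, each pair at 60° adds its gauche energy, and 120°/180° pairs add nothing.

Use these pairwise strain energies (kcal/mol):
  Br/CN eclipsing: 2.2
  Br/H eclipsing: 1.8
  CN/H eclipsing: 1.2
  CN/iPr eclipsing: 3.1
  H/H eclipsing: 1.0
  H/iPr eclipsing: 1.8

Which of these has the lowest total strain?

A (eclipsed): H–Br eclipsed, CN–iPr eclipsed, H–H eclipsed; 1.8 + 3.1 + 1.0 = 5.9 kcal/mol.
B (eclipsed): H–H eclipsed, CN–Br eclipsed, H–iPr eclipsed; 1.0 + 2.2 + 1.8 = 5.0 kcal/mol.
C (eclipsed): H–iPr eclipsed, CN–H eclipsed, H–Br eclipsed; 1.8 + 1.2 + 1.8 = 4.8 kcal/mol.
C has the lowest total (4.8 kcal/mol).

C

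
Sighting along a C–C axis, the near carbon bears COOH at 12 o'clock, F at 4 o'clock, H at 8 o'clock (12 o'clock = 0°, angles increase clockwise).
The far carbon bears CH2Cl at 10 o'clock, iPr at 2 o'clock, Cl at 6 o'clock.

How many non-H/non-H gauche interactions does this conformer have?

4

Non-H gauche pairs: COOH(0°)/CH2Cl(300°); COOH(0°)/iPr(60°); F(120°)/iPr(60°); F(120°)/Cl(180°) — 4 interactions.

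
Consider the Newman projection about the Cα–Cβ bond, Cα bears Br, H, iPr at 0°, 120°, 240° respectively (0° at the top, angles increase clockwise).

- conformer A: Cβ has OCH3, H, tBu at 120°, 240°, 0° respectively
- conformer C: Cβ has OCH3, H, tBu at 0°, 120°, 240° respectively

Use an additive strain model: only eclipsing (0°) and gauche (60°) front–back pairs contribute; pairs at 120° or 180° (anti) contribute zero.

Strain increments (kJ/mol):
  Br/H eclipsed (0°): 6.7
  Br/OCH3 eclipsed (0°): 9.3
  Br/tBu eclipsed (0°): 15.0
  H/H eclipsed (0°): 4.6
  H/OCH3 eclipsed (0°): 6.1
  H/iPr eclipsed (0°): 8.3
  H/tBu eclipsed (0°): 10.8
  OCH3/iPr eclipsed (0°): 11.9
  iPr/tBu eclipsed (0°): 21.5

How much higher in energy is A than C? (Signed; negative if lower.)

-6.0 kJ/mol

A (eclipsed): Br(0°)/tBu(0°) eclipsed 15.0; H(120°)/OCH3(120°) eclipsed 6.1; iPr(240°)/H(240°) eclipsed 8.3 → 29.4 kJ/mol.
C (eclipsed): Br(0°)/OCH3(0°) eclipsed 9.3; H(120°)/H(120°) eclipsed 4.6; iPr(240°)/tBu(240°) eclipsed 21.5 → 35.4 kJ/mol.
E(A) − E(C) = 29.4 − 35.4 = -6.0 kJ/mol.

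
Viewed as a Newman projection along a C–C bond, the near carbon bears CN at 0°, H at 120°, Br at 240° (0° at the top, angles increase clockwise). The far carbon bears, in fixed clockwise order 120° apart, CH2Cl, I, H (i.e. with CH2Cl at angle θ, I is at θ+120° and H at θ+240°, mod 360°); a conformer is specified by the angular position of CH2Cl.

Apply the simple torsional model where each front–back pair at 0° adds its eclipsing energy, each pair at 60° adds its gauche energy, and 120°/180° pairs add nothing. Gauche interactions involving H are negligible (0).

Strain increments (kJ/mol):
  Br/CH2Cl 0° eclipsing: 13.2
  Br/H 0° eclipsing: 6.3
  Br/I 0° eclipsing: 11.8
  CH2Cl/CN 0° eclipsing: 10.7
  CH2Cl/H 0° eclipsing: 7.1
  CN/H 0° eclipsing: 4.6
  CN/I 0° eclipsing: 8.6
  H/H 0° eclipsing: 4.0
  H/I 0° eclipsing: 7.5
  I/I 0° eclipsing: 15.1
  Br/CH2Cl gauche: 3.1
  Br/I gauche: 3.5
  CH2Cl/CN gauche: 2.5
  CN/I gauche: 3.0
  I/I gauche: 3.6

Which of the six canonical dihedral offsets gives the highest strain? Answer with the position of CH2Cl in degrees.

CH2Cl at 0° is eclipsed. CN at 0° is eclipsed with CH2Cl at 0° (10.7); H at 120° is eclipsed with I at 120° (7.5); Br at 240° is eclipsed with H at 240° (6.3). Total 24.5 kJ/mol.
CH2Cl at 60° is staggered. CN at 0° is gauche with CH2Cl at 60° (2.5); Br at 240° is gauche with I at 180° (3.5). Total 6.0 kJ/mol.
CH2Cl at 120° is eclipsed. CN at 0° is eclipsed with H at 0° (4.6); H at 120° is eclipsed with CH2Cl at 120° (7.1); Br at 240° is eclipsed with I at 240° (11.8). Total 23.5 kJ/mol.
CH2Cl at 180° is staggered. CN at 0° is gauche with I at 300° (3.0); Br at 240° is gauche with CH2Cl at 180° (3.1); Br at 240° is gauche with I at 300° (3.5). Total 9.6 kJ/mol.
CH2Cl at 240° is eclipsed. CN at 0° is eclipsed with I at 0° (8.6); H at 120° is eclipsed with H at 120° (4.0); Br at 240° is eclipsed with CH2Cl at 240° (13.2). Total 25.8 kJ/mol.
CH2Cl at 300° is staggered. CN at 0° is gauche with CH2Cl at 300° (2.5); CN at 0° is gauche with I at 60° (3.0); Br at 240° is gauche with CH2Cl at 300° (3.1). Total 8.6 kJ/mol.
The maximum (25.8 kJ/mol) occurs with CH2Cl at 240°.

240°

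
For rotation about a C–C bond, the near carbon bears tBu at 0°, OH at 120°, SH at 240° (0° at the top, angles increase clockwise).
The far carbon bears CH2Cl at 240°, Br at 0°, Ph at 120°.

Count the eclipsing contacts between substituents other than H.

3

Non-H eclipsing pairs: tBu(0°)/Br(0°); OH(120°)/Ph(120°); SH(240°)/CH2Cl(240°) — 3 interactions.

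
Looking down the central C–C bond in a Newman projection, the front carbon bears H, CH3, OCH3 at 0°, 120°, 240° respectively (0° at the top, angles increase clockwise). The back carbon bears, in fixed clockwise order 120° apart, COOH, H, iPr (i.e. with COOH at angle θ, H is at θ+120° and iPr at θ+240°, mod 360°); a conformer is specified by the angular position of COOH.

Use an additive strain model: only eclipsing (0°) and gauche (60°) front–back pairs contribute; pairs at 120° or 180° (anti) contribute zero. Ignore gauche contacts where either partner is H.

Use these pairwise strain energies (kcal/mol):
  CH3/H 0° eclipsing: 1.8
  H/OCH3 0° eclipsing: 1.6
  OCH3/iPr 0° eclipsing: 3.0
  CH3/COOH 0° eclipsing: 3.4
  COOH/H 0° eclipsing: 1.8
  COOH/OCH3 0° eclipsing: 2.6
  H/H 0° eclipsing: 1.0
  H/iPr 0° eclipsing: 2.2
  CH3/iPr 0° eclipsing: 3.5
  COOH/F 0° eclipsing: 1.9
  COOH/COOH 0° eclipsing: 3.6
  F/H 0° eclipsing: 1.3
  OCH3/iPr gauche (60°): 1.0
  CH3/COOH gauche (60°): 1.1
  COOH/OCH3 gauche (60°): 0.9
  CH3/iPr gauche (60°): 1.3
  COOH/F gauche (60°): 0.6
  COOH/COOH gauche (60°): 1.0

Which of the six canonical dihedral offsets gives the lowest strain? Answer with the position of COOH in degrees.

COOH at 0° is eclipsed. H at 0° is eclipsed with COOH at 0° (1.8); CH3 at 120° is eclipsed with H at 120° (1.8); OCH3 at 240° is eclipsed with iPr at 240° (3.0). Total 6.6 kcal/mol.
COOH at 60° is staggered. CH3 at 120° is gauche with COOH at 60° (1.1); OCH3 at 240° is gauche with iPr at 300° (1.0). Total 2.1 kcal/mol.
COOH at 120° is eclipsed. H at 0° is eclipsed with iPr at 0° (2.2); CH3 at 120° is eclipsed with COOH at 120° (3.4); OCH3 at 240° is eclipsed with H at 240° (1.6). Total 7.2 kcal/mol.
COOH at 180° is staggered. CH3 at 120° is gauche with COOH at 180° (1.1); CH3 at 120° is gauche with iPr at 60° (1.3); OCH3 at 240° is gauche with COOH at 180° (0.9). Total 3.3 kcal/mol.
COOH at 240° is eclipsed. H at 0° is eclipsed with H at 0° (1.0); CH3 at 120° is eclipsed with iPr at 120° (3.5); OCH3 at 240° is eclipsed with COOH at 240° (2.6). Total 7.1 kcal/mol.
COOH at 300° is staggered. CH3 at 120° is gauche with iPr at 180° (1.3); OCH3 at 240° is gauche with COOH at 300° (0.9); OCH3 at 240° is gauche with iPr at 180° (1.0). Total 3.2 kcal/mol.
The minimum (2.1 kcal/mol) occurs with COOH at 60°.

60°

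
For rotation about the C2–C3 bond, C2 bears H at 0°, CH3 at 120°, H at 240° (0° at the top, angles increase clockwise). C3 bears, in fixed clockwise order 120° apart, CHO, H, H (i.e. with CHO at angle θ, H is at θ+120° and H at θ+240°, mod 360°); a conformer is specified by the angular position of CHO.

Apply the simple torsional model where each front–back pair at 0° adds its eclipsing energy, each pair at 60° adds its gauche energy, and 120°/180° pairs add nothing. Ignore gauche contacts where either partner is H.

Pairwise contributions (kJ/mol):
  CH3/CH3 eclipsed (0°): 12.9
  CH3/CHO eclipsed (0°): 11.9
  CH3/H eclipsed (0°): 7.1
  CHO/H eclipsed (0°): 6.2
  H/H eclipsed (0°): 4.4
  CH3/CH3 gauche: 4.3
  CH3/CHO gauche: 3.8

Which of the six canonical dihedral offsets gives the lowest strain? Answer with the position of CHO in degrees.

CHO at 0° (eclipsed): H(0°)/CHO(0°) eclipsed 6.2; CH3(120°)/H(120°) eclipsed 7.1; H(240°)/H(240°) eclipsed 4.4 → 17.7 kJ/mol.
CHO at 60° (staggered): CH3(120°)/CHO(60°) gauche 3.8 → 3.8 kJ/mol.
CHO at 120° (eclipsed): H(0°)/H(0°) eclipsed 4.4; CH3(120°)/CHO(120°) eclipsed 11.9; H(240°)/H(240°) eclipsed 4.4 → 20.7 kJ/mol.
CHO at 180° (staggered): CH3(120°)/CHO(180°) gauche 3.8 → 3.8 kJ/mol.
CHO at 240° (eclipsed): H(0°)/H(0°) eclipsed 4.4; CH3(120°)/H(120°) eclipsed 7.1; H(240°)/CHO(240°) eclipsed 6.2 → 17.7 kJ/mol.
CHO at 300° (staggered): no non-H gauche contacts → 0.0 kJ/mol.
The minimum (0.0 kJ/mol) occurs with CHO at 300°.

300°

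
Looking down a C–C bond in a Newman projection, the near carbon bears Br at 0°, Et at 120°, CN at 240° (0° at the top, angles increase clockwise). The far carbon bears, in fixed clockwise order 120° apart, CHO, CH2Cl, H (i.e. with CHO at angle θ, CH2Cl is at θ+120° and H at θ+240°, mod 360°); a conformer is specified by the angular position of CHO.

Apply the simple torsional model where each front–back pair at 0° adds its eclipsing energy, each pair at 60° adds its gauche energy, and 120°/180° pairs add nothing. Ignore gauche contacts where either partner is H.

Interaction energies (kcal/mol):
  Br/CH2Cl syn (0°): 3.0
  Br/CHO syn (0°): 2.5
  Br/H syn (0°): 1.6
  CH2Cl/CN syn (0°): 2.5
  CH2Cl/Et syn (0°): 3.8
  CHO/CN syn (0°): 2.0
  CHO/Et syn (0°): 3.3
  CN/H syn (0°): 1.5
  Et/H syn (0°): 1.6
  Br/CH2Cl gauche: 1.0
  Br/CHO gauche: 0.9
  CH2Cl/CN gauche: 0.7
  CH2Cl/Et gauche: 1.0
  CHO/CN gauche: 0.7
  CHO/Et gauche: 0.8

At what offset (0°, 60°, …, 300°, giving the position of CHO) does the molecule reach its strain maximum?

0°

CHO at 0° (eclipsed): Br(0°)/CHO(0°) eclipsed 2.5; Et(120°)/CH2Cl(120°) eclipsed 3.8; CN(240°)/H(240°) eclipsed 1.5 → 7.8 kcal/mol.
CHO at 60° (staggered): Br(0°)/CHO(60°) gauche 0.9; Et(120°)/CHO(60°) gauche 0.8; Et(120°)/CH2Cl(180°) gauche 1.0; CN(240°)/CH2Cl(180°) gauche 0.7 → 3.4 kcal/mol.
CHO at 120° (eclipsed): Br(0°)/H(0°) eclipsed 1.6; Et(120°)/CHO(120°) eclipsed 3.3; CN(240°)/CH2Cl(240°) eclipsed 2.5 → 7.4 kcal/mol.
CHO at 180° (staggered): Br(0°)/CH2Cl(300°) gauche 1.0; Et(120°)/CHO(180°) gauche 0.8; CN(240°)/CHO(180°) gauche 0.7; CN(240°)/CH2Cl(300°) gauche 0.7 → 3.2 kcal/mol.
CHO at 240° (eclipsed): Br(0°)/CH2Cl(0°) eclipsed 3.0; Et(120°)/H(120°) eclipsed 1.6; CN(240°)/CHO(240°) eclipsed 2.0 → 6.6 kcal/mol.
CHO at 300° (staggered): Br(0°)/CHO(300°) gauche 0.9; Br(0°)/CH2Cl(60°) gauche 1.0; Et(120°)/CH2Cl(60°) gauche 1.0; CN(240°)/CHO(300°) gauche 0.7 → 3.6 kcal/mol.
The maximum (7.8 kcal/mol) occurs with CHO at 0°.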